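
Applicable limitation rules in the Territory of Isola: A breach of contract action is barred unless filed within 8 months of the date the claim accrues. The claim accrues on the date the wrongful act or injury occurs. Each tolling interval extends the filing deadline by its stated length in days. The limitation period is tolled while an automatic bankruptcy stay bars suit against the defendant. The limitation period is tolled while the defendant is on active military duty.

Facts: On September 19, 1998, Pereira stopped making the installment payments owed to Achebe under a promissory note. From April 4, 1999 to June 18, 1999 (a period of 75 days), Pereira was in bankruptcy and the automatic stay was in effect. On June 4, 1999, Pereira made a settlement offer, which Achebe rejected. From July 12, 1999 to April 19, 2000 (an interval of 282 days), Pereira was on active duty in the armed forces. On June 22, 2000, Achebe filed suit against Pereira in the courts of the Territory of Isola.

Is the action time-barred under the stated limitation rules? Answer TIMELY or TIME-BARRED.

The claim accrued on September 19, 1998, the date of the act.
Adding the 8 months base period to September 19, 1998 gives a deadline of May 19, 1999, before any tolling.
Because the automatic bankruptcy stay ran from April 4, 1999 to June 18, 1999, the deadline is extended by 75 days to August 2, 1999.
Because the defendant's active military service ran from July 12, 1999 to April 19, 2000, the deadline is extended by 282 days to May 10, 2000.
Nothing else in the chronology tolls or restarts the period.
The June 22, 2000 filing falls after the May 10, 2000 deadline; the claim is time-barred.

TIME-BARRED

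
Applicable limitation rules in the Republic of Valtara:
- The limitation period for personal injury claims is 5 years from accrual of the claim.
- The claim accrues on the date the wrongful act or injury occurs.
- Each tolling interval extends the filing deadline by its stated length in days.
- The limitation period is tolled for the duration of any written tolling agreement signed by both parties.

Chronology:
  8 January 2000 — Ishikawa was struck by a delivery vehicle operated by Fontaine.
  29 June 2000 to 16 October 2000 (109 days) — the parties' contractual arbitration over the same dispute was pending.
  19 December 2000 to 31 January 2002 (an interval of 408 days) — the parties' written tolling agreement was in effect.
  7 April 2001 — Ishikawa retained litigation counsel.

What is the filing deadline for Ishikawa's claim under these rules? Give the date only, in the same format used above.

The limitation period began to run on 8 January 2000.
Adding the 5 years base period to 8 January 2000 gives a deadline of 8 January 2005, before any tolling.
Because the written tolling agreement ran from 19 December 2000 to 31 January 2002, the deadline is extended by 408 days to 20 February 2006.
Although a pending arbitration ran from 29 June 2000 to 16 October 2000, the stated rules do not make that a tolling event, so it is disregarded.
Nothing else in the chronology tolls or restarts the period.

20 February 2006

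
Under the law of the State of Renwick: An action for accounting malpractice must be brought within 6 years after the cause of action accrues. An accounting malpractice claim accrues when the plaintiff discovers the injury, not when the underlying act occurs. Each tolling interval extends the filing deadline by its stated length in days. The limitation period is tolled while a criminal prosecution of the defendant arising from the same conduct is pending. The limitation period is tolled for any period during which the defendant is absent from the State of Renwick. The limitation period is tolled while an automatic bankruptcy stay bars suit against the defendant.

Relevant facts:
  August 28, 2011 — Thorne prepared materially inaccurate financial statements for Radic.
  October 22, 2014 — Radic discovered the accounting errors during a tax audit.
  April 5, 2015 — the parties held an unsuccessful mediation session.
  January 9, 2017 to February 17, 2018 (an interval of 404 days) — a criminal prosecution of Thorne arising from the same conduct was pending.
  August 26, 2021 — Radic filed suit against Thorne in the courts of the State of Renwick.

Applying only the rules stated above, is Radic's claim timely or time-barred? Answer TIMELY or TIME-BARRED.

The claim did not accrue until Radic discovered the injury on October 22, 2014; the August 28, 2011 act date does not start the clock under the stated rule.
6 years from October 22, 2014 is October 22, 2020.
The pending criminal prosecution from January 9, 2017 to February 17, 2018 tolled the period for 404 days, extending the deadline to November 30, 2021.
The other events in the timeline have no effect on the limitation period under the stated rules.
Filing on August 26, 2021 beat the November 30, 2021 deadline — the action is timely.

TIMELY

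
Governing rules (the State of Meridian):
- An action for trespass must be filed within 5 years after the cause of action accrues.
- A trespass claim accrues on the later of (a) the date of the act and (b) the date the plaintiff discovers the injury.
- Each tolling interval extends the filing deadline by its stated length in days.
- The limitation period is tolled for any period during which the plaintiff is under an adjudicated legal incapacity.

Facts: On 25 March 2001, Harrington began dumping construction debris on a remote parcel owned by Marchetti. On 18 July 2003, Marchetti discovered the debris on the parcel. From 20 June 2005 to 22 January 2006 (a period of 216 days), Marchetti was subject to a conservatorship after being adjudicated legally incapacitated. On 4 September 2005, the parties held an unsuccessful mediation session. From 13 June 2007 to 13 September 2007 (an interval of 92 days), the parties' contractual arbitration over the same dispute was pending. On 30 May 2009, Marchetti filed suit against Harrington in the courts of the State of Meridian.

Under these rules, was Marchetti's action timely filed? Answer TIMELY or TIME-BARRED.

TIME-BARRED

The claim accrued on 18 July 2003 — the later of the 25 March 2001 act and the 18 July 2003 discovery.
The untolled deadline — 5 years after 18 July 2003 — is 18 July 2008.
The plaintiff's legal incapacity from 20 June 2005 to 22 January 2006 tolled the period for 216 days, extending the deadline to 19 February 2009.
The pending related arbitration from 13 June 2007 to 13 September 2007 does not toll the period, because no stated rule makes a pending arbitration a tolling event.
None of the other events listed affects the running of the period under the stated rules.
The 30 May 2009 filing falls after the 19 February 2009 deadline; the claim is time-barred.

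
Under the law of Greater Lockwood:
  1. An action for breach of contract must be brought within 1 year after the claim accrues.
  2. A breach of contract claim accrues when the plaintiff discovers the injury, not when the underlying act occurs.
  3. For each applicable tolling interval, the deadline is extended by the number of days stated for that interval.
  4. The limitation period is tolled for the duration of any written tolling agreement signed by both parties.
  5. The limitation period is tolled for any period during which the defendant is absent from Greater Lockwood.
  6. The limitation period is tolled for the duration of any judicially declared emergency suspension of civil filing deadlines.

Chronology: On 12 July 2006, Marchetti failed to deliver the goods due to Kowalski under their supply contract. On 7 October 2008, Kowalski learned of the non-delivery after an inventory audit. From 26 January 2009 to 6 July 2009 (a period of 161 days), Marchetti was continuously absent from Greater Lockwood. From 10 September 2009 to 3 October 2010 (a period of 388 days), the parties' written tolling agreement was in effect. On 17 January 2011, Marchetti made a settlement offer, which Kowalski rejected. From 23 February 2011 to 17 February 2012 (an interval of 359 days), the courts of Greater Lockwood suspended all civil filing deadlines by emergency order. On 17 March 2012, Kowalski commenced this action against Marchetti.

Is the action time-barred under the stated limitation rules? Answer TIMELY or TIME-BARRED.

The claim did not accrue until Kowalski discovered the injury on 7 October 2008; the 12 July 2006 act date does not start the clock under the stated rule.
The untolled deadline — 1 year after 7 October 2008 — is 7 October 2009.
The period was tolled for 161 days by the defendant's absence from the jurisdiction (26 January 2009 to 6 July 2009), pushing the deadline to 17 March 2010.
Because the written tolling agreement ran from 10 September 2009 to 3 October 2010, the deadline is extended by 388 days to 9 April 2011.
Because the emergency suspension of filing deadlines ran from 23 February 2011 to 17 February 2012, the deadline is extended by 359 days to 2 April 2012.
Nothing else in the chronology tolls or restarts the period.
Filing on 17 March 2012 beat the 2 April 2012 deadline — the action is timely.

TIMELY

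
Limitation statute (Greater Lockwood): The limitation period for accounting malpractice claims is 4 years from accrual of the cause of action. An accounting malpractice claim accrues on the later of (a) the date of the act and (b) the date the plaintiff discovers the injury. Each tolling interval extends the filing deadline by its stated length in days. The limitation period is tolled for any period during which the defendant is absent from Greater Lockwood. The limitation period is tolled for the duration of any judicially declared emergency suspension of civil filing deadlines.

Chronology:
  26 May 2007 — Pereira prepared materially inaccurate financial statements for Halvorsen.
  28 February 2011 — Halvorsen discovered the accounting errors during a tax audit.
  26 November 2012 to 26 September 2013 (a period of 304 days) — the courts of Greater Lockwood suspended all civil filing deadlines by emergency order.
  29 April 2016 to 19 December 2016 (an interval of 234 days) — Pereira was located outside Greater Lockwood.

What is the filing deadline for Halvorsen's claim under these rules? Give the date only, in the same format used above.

29 December 2015

Taking the later of the act (26 May 2007) and discovery (28 February 2011), the claim accrued on 28 February 2011.
4 years from 28 February 2011 is 28 February 2015.
The emergency suspension of filing deadlines from 26 November 2012 to 26 September 2013 tolled the period for 304 days, extending the deadline to 29 December 2015.
The defendant's absence from the jurisdiction from 29 April 2016 to 19 December 2016 began after the period had already run on 29 December 2015, so it has no tolling effect.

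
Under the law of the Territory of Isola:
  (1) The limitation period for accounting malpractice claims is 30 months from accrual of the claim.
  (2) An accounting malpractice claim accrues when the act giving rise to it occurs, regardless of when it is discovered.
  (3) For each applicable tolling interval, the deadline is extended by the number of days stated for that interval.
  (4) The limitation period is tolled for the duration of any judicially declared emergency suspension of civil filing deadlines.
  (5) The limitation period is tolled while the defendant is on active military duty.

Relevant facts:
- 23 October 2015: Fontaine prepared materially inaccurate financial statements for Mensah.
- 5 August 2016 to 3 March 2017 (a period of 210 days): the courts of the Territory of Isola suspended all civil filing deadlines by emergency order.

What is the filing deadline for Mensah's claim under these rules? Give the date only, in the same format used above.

19 November 2018

The claim accrued on 23 October 2015, when the wrongful act occurred.
The untolled deadline — 30 months after 23 October 2015 — is 23 April 2018.
The emergency suspension of filing deadlines from 5 August 2016 to 3 March 2017 tolled the period for 210 days, extending the deadline to 19 November 2018.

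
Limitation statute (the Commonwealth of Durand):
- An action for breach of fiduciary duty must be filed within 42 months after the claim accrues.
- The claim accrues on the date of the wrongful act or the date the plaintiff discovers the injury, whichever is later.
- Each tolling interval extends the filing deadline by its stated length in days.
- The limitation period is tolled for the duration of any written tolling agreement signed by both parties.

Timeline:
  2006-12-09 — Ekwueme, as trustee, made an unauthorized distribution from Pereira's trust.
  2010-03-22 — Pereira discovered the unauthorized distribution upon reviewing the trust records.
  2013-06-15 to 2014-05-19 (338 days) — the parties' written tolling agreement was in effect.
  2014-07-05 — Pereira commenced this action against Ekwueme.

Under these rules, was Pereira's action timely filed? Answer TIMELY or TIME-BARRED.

Taking the later of the act (2006-12-09) and discovery (2010-03-22), the claim accrued on 2010-03-22.
The untolled deadline — 42 months after 2010-03-22 — is 2013-09-22.
The period was tolled for 338 days by the written tolling agreement (2013-06-15 to 2014-05-19), pushing the deadline to 2014-08-26.
Filing on 2014-07-05 beat the 2014-08-26 deadline — the action is timely.

TIMELY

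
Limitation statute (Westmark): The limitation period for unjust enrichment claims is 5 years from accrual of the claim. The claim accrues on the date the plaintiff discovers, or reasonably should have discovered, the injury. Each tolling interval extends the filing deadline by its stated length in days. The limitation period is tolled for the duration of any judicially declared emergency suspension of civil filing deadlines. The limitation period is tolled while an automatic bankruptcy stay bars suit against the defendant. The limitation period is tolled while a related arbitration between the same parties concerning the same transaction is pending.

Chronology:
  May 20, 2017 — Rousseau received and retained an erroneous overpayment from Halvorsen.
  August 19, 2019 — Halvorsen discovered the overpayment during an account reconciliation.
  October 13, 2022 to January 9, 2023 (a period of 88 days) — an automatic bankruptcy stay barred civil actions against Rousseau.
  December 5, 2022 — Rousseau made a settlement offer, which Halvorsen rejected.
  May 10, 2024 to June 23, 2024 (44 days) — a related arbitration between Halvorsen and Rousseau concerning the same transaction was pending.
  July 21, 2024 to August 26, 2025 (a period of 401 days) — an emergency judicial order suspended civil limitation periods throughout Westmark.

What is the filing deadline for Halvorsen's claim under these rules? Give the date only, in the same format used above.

The claim did not accrue until Halvorsen discovered the injury on August 19, 2019; the May 20, 2017 act date does not start the clock under the stated rule.
Adding the 5 years base period to August 19, 2019 gives a deadline of August 19, 2024, before any tolling.
Because the automatic bankruptcy stay ran from October 13, 2022 to January 9, 2023, the deadline is extended by 88 days to November 15, 2024.
Because the pending related arbitration ran from May 10, 2024 to June 23, 2024, the deadline is extended by 44 days to December 29, 2024.
The period was tolled for 401 days by the emergency suspension of filing deadlines (July 21, 2024 to August 26, 2025), pushing the deadline to February 3, 2026.
The other events in the timeline have no effect on the limitation period under the stated rules.

February 3, 2026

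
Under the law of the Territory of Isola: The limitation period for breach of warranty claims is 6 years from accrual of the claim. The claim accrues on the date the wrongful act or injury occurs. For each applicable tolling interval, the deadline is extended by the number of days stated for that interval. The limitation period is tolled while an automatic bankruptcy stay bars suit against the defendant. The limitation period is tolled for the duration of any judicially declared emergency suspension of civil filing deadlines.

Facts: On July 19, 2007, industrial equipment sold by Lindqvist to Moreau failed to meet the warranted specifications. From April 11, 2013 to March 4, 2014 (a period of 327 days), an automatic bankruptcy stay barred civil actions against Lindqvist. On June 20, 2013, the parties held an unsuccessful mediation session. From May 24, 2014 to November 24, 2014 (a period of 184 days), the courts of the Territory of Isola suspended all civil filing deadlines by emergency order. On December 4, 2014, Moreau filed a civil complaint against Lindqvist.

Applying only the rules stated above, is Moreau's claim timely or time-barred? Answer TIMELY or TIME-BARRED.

TIMELY

The claim accrued on July 19, 2007, when the wrongful act occurred.
Adding the 6 years base period to July 19, 2007 gives a deadline of July 19, 2013, before any tolling.
The automatic bankruptcy stay from April 11, 2013 to March 4, 2014 tolled the period for 327 days, extending the deadline to June 11, 2014.
The emergency suspension of filing deadlines from May 24, 2014 to November 24, 2014 tolled the period for 184 days, extending the deadline to December 12, 2014.
None of the other events listed affects the running of the period under the stated rules.
Filing on December 4, 2014 beat the December 12, 2014 deadline — the action is timely.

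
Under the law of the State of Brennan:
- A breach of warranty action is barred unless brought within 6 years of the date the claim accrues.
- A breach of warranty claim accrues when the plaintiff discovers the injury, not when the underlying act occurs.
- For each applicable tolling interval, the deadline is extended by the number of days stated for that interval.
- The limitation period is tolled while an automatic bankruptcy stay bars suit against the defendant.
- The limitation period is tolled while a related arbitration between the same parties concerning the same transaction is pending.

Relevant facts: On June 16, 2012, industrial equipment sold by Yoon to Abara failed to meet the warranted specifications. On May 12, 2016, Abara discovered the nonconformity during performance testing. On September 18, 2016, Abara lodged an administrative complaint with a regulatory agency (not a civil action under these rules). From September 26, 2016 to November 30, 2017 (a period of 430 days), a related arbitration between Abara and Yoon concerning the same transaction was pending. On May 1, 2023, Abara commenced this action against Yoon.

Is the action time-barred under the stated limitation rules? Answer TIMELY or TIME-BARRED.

Accrual is tied to discovery, so the period began on May 12, 2016 rather than on June 16, 2012 when the act occurred.
The untolled deadline — 6 years after May 12, 2016 — is May 12, 2022.
The period was tolled for 430 days by the pending related arbitration (September 26, 2016 to November 30, 2017), pushing the deadline to July 16, 2023.
The other events in the timeline have no effect on the limitation period under the stated rules.
Abara filed on May 1, 2023, before the July 16, 2023 deadline, so the action is timely.

TIMELY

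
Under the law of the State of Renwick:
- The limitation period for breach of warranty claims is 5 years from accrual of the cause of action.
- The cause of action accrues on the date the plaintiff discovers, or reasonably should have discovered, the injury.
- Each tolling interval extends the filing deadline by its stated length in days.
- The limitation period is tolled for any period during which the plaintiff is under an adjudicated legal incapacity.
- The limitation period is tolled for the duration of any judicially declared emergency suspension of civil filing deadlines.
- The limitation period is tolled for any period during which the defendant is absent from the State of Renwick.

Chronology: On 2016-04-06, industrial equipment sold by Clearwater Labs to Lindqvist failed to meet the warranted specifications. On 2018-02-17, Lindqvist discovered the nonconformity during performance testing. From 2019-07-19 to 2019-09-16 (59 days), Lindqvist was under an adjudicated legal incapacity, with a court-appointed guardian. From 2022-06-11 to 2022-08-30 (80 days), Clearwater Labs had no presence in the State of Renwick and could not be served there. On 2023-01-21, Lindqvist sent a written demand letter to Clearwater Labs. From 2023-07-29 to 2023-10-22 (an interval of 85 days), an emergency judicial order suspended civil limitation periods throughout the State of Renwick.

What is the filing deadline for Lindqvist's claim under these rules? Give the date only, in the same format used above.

2023-07-06

Accrual is tied to discovery, so the period began on 2018-02-17 rather than on 2016-04-06 when the act occurred.
5 years from 2018-02-17 is 2023-02-17.
The period was tolled for 59 days by the plaintiff's legal incapacity (2019-07-19 to 2019-09-16), pushing the deadline to 2023-04-17.
The period was tolled for 80 days by the defendant's absence from the jurisdiction (2022-06-11 to 2022-08-30), pushing the deadline to 2023-07-06.
The emergency suspension of filing deadlines starting 2023-07-29 came too late — the period had run on 2023-07-06 — and so does not extend the deadline.
The other events in the timeline have no effect on the limitation period under the stated rules.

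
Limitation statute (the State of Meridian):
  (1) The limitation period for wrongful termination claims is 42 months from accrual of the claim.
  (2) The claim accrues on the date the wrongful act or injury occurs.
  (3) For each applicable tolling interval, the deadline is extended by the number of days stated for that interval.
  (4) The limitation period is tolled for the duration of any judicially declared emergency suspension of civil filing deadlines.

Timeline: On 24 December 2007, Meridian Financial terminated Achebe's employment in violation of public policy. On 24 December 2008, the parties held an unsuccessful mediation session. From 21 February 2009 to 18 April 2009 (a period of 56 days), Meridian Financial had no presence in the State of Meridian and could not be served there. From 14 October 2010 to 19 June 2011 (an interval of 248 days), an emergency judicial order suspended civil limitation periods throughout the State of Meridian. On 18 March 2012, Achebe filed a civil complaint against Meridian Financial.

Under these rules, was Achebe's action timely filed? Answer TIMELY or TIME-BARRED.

The claim accrued on 24 December 2007, the date of the act.
42 months from 24 December 2007 is 24 June 2011.
The emergency suspension of filing deadlines from 14 October 2010 to 19 June 2011 tolled the period for 248 days, extending the deadline to 27 February 2012.
The defendant's absence from the jurisdiction from 21 February 2009 to 18 April 2009 does not toll the period, because no stated rule makes the defendant's absence a tolling event.
The other events in the timeline have no effect on the limitation period under the stated rules.
Achebe filed on 18 March 2012, after the 27 February 2012 deadline, so the action is time-barred.

TIME-BARRED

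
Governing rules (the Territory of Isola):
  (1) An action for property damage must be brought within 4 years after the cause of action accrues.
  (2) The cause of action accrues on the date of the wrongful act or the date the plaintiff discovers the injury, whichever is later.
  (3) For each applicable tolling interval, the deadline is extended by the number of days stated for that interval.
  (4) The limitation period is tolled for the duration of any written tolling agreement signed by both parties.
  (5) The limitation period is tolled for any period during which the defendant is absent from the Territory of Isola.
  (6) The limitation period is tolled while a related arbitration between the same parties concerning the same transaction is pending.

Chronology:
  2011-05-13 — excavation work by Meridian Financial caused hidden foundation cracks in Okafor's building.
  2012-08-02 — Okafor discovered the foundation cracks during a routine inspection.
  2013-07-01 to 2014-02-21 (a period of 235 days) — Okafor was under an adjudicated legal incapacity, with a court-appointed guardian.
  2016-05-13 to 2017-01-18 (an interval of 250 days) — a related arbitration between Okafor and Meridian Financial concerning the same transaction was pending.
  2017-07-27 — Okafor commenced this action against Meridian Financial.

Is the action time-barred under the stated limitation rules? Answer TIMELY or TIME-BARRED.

TIME-BARRED

Taking the later of the act (2011-05-13) and discovery (2012-08-02), the claim accrued on 2012-08-02.
Adding the 4 years base period to 2012-08-02 gives a deadline of 2016-08-02, before any tolling.
The period was tolled for 250 days by the pending related arbitration (2016-05-13 to 2017-01-18), pushing the deadline to 2017-04-09.
No stated provision tolls the period for the plaintiff's incapacity, so the interval from 2013-07-01 to 2014-02-21 has no effect on the deadline.
Filing on 2017-07-27 missed the 2017-04-09 deadline — the action is time-barred.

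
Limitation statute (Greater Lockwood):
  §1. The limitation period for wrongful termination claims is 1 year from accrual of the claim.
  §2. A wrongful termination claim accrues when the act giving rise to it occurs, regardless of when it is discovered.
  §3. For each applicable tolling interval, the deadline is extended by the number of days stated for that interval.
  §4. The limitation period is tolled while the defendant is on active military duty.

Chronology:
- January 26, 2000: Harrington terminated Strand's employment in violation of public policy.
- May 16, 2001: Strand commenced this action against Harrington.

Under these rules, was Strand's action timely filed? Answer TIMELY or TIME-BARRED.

The claim accrued on January 26, 2000, when the wrongful act occurred.
1 year from January 26, 2000 is January 26, 2001.
Filing on May 16, 2001 missed the January 26, 2001 deadline — the action is time-barred.

TIME-BARRED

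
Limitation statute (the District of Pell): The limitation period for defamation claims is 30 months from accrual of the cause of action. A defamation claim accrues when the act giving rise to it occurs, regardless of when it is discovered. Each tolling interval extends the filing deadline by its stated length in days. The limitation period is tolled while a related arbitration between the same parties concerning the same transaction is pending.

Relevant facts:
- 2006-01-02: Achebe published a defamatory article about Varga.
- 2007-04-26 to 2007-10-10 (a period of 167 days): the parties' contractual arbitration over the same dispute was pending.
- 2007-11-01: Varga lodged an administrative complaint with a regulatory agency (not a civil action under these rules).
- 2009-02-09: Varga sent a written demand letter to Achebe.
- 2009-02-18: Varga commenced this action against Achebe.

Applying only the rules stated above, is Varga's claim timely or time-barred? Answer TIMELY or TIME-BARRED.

TIME-BARRED

The cause of action accrued on 2006-01-02, the date of the act.
Adding the 30 months base period to 2006-01-02 gives a deadline of 2008-07-02, before any tolling.
The pending related arbitration from 2007-04-26 to 2007-10-10 tolled the period for 167 days, extending the deadline to 2008-12-16.
None of the other events listed affects the running of the period under the stated rules.
Varga filed on 2009-02-18, after the 2008-12-16 deadline, so the action is time-barred.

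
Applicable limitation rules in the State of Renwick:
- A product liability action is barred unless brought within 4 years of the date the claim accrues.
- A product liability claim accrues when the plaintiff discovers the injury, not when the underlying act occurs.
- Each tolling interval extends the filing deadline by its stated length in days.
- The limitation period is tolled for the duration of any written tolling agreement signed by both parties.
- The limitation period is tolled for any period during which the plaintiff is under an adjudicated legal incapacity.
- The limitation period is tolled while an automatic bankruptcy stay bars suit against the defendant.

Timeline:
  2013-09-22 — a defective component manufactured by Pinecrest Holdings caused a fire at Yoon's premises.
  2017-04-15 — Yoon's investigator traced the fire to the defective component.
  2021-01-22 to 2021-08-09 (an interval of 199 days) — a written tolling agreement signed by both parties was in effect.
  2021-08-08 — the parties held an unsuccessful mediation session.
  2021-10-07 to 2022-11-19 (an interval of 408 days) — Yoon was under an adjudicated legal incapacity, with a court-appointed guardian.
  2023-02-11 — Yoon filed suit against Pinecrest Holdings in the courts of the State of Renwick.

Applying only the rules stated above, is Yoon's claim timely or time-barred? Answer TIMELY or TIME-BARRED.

The claim did not accrue until Yoon discovered the injury on 2017-04-15; the 2013-09-22 act date does not start the clock under the stated rule.
The untolled deadline — 4 years after 2017-04-15 — is 2021-04-15.
The period was tolled for 199 days by the written tolling agreement (2021-01-22 to 2021-08-09), pushing the deadline to 2021-10-31.
The period was tolled for 408 days by the plaintiff's legal incapacity (2021-10-07 to 2022-11-19), pushing the deadline to 2022-12-13.
Nothing else in the chronology tolls or restarts the period.
The 2023-02-11 filing falls after the 2022-12-13 deadline; the claim is time-barred.

TIME-BARRED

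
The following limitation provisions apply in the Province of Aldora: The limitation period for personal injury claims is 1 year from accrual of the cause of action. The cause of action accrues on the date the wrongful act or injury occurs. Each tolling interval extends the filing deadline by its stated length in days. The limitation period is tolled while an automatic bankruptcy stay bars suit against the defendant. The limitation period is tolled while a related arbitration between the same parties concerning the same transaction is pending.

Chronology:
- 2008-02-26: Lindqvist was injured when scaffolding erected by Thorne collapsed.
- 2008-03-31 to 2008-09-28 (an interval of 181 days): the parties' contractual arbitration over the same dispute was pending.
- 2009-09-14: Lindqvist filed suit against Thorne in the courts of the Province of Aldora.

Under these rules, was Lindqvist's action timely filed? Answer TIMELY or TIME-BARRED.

TIME-BARRED

The limitation period began to run on 2008-02-26.
Adding the 1 year base period to 2008-02-26 gives a deadline of 2009-02-26, before any tolling.
The period was tolled for 181 days by the pending related arbitration (2008-03-31 to 2008-09-28), pushing the deadline to 2009-08-26.
Lindqvist filed on 2009-09-14, after the 2009-08-26 deadline, so the action is time-barred.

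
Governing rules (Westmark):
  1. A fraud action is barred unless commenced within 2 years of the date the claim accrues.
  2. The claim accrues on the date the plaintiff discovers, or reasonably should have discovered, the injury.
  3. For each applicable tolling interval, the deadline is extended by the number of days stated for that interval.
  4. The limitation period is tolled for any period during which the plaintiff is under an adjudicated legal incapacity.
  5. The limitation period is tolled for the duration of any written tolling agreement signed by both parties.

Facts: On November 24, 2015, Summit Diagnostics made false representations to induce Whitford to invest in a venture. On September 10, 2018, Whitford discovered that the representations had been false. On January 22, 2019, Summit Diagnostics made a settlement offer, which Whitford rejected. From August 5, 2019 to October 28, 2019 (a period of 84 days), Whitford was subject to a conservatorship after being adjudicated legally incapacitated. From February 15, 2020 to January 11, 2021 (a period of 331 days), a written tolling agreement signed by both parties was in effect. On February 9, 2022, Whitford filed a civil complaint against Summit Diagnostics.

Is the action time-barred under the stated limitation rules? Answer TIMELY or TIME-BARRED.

TIME-BARRED

The claim did not accrue until Whitford discovered the injury on September 10, 2018; the November 24, 2015 act date does not start the clock under the stated rule.
2 years from September 10, 2018 is September 10, 2020.
The plaintiff's legal incapacity from August 5, 2019 to October 28, 2019 tolled the period for 84 days, extending the deadline to December 3, 2020.
Because the written tolling agreement ran from February 15, 2020 to January 11, 2021, the deadline is extended by 331 days to October 30, 2021.
None of the other events listed affects the running of the period under the stated rules.
Whitford filed on February 9, 2022, after the October 30, 2021 deadline, so the action is time-barred.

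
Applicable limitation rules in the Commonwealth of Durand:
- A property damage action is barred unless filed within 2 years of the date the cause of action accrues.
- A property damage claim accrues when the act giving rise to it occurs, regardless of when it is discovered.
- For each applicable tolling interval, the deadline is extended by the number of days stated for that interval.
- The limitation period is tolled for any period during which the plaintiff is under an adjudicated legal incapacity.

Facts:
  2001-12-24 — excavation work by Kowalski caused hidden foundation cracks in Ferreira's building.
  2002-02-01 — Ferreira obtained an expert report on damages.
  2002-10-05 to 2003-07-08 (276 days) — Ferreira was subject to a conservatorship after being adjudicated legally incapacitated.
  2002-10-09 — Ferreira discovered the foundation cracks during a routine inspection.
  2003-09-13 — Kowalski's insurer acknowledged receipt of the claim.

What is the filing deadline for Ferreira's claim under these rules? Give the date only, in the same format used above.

2004-09-25

The claim accrued on 2001-12-24, when the wrongful act occurred; under the stated occurrence rule the 2002-10-09 discovery does not delay accrual.
Adding the 2 years base period to 2001-12-24 gives a deadline of 2003-12-24, before any tolling.
Because the plaintiff's legal incapacity ran from 2002-10-05 to 2003-07-08, the deadline is extended by 276 days to 2004-09-25.
None of the other events listed affects the running of the period under the stated rules.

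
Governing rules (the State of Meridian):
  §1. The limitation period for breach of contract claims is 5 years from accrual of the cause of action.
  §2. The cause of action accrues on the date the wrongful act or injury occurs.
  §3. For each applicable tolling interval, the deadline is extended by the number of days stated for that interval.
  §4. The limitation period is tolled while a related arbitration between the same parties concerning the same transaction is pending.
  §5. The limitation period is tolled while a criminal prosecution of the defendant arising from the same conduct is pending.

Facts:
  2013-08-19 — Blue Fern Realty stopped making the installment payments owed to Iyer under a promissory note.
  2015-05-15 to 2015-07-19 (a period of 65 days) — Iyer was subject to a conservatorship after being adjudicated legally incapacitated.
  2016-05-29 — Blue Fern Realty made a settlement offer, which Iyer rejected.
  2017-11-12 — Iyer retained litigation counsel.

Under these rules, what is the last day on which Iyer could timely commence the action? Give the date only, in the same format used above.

2018-08-19

The claim accrued on 2013-08-19, when the wrongful act occurred.
5 years from 2013-08-19 is 2018-08-19.
Although the plaintiff's incapacity ran from 2015-05-15 to 2015-07-19, the stated rules do not make that a tolling event, so it is disregarded.
Nothing else in the chronology tolls or restarts the period.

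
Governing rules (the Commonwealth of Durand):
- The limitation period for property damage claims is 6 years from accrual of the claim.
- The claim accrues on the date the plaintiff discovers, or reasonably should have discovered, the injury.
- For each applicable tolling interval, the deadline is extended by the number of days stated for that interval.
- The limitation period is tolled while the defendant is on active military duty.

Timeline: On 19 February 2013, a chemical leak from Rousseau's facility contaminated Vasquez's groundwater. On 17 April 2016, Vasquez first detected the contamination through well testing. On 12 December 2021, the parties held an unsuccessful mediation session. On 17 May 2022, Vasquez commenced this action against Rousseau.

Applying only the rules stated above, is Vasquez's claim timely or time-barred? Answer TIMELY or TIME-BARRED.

TIME-BARRED

The claim did not accrue until Vasquez discovered the injury on 17 April 2016; the 19 February 2013 act date does not start the clock under the stated rule.
The untolled deadline — 6 years after 17 April 2016 — is 17 April 2022.
None of the other events listed affects the running of the period under the stated rules.
Vasquez filed on 17 May 2022, after the 17 April 2022 deadline, so the action is time-barred.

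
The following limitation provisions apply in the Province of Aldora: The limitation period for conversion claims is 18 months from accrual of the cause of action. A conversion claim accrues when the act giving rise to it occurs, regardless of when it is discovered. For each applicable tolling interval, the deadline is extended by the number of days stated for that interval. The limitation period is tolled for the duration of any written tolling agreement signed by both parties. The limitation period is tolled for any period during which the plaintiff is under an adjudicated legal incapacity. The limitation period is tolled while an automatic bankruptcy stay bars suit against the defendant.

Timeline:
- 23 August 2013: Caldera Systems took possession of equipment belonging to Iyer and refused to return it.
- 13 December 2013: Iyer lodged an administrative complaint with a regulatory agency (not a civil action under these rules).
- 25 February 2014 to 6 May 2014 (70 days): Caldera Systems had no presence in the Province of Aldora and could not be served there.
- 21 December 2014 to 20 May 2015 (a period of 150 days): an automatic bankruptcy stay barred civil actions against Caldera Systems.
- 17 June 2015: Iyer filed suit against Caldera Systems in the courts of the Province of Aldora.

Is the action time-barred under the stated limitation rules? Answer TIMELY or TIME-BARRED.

The claim accrued on 23 August 2013, when the wrongful act occurred.
Adding the 18 months base period to 23 August 2013 gives a deadline of 23 February 2015, before any tolling.
The automatic bankruptcy stay from 21 December 2014 to 20 May 2015 tolled the period for 150 days, extending the deadline to 23 July 2015.
The defendant's absence from the jurisdiction from 25 February 2014 to 6 May 2014 does not toll the period, because no stated rule makes the defendant's absence a tolling event.
None of the other events listed affects the running of the period under the stated rules.
Filing on 17 June 2015 beat the 23 July 2015 deadline — the action is timely.

TIMELY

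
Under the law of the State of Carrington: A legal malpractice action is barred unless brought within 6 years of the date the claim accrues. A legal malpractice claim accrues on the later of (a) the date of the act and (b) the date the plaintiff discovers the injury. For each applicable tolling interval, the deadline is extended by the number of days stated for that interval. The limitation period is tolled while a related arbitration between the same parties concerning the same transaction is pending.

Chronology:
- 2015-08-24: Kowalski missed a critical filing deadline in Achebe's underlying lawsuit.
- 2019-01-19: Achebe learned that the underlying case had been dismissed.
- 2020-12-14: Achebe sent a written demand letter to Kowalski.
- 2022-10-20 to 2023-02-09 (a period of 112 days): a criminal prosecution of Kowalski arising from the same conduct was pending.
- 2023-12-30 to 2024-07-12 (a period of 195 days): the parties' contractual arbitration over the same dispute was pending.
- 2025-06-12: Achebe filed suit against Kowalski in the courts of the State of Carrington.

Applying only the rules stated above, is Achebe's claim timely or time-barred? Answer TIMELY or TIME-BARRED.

Because discovery on 2019-01-19 post-dates the 2015-08-24 act, accrual under the later-of rule falls on 2019-01-19.
6 years from 2019-01-19 is 2025-01-19.
The pending related arbitration from 2023-12-30 to 2024-07-12 tolled the period for 195 days, extending the deadline to 2025-08-02.
The pending criminal prosecution from 2022-10-20 to 2023-02-09 does not toll the period, because no stated rule makes a criminal prosecution a tolling event.
The other events in the timeline have no effect on the limitation period under the stated rules.
Achebe filed on 2025-06-12, before the 2025-08-02 deadline, so the action is timely.

TIMELY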